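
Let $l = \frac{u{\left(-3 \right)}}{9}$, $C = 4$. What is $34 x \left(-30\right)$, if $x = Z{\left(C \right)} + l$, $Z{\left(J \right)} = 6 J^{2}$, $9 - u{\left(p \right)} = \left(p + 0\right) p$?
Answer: $-97920$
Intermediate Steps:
$u{\left(p \right)} = 9 - p^{2}$ ($u{\left(p \right)} = 9 - \left(p + 0\right) p = 9 - p p = 9 - p^{2}$)
$l = 0$ ($l = \frac{9 - \left(-3\right)^{2}}{9} = \left(9 - 9\right) \frac{1}{9} = 0 \cdot \frac{1}{9} = 0$)
$x = 96$ ($x = 6 \cdot 4^{2} + 0 = 6 \cdot 16 + 0 = 96 + 0 = 96$)
$34 x \left(-30\right) = 34 \cdot 96 \left(-30\right) = 3264 \left(-30\right) = -97920$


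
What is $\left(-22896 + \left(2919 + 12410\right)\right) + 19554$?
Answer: $11987$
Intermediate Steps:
$\left(-22896 + \left(2919 + 12410\right)\right) + 19554 = \left(-22896 + 15329\right) + 19554 = -7567 + 19554 = 11987$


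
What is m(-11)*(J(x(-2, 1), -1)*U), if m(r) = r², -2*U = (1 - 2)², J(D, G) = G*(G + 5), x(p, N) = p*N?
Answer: 242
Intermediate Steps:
x(p, N) = N*p
J(D, G) = G*(5 + G)
U = -½ (U = -(1 - 2)²/2 = -½*(-1)² = -½*1 = -½ ≈ -0.50000)
m(-11)*(J(x(-2, 1), -1)*U) = (-11)²*(-(5 - 1)*(-½)) = 121*(-1*4*(-½)) = 121*(-4*(-½)) = 121*2 = 242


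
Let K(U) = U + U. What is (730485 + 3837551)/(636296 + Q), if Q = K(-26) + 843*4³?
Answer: 1142009/172549 ≈ 6.6185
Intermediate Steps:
K(U) = 2*U
Q = 53900 (Q = 2*(-26) + 843*4³ = -52 + 843*64 = -52 + 53952 = 53900)
(730485 + 3837551)/(636296 + Q) = (730485 + 3837551)/(636296 + 53900) = 4568036/690196 = 4568036*(1/690196) = 1142009/172549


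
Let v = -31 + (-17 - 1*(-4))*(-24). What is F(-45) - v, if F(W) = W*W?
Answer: 1744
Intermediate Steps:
F(W) = W²
v = 281 (v = -31 + (-17 + 4)*(-24) = -31 - 13*(-24) = -31 + 312 = 281)
F(-45) - v = (-45)² - 1*281 = 2025 - 281 = 1744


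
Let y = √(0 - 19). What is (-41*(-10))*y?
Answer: 410*I*√19 ≈ 1787.1*I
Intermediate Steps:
y = I*√19 (y = √(-19) = I*√19 ≈ 4.3589*I)
(-41*(-10))*y = (-41*(-10))*(I*√19) = 410*(I*√19) = 410*I*√19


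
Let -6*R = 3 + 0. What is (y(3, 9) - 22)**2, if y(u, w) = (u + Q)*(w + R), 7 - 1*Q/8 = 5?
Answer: 77841/4 ≈ 19460.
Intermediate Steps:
Q = 16 (Q = 56 - 8*5 = 56 - 40 = 16)
R = -1/2 (R = -(3 + 0)/6 = -1/6*3 = -1/2 ≈ -0.50000)
y(u, w) = (16 + u)*(-1/2 + w) (y(u, w) = (u + 16)*(w - 1/2) = (16 + u)*(-1/2 + w))
(y(3, 9) - 22)**2 = ((-8 + 16*9 - 1/2*3 + 3*9) - 22)**2 = ((-8 + 144 - 3/2 + 27) - 22)**2 = (323/2 - 22)**2 = (279/2)**2 = 77841/4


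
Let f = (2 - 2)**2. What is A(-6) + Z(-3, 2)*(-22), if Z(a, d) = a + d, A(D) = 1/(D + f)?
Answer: 131/6 ≈ 21.833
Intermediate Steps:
f = 0 (f = 0**2 = 0)
A(D) = 1/D (A(D) = 1/(D + 0) = 1/D)
A(-6) + Z(-3, 2)*(-22) = 1/(-6) + (-3 + 2)*(-22) = -1/6 - 1*(-22) = -1/6 + 22 = 131/6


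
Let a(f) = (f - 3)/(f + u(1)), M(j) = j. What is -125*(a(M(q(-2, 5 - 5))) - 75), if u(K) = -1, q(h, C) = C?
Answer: 9000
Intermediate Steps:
a(f) = (-3 + f)/(-1 + f) (a(f) = (f - 3)/(f - 1) = (-3 + f)/(-1 + f))
-125*(a(M(q(-2, 5 - 5))) - 75) = -125*((-3 + (5 - 5))/(-1 + (5 - 5)) - 75) = -125*((-3 + 0)/(-1 + 0) - 75) = -125*(-3/(-1) - 75) = -125*(-1*(-3) - 75) = -125*(3 - 75) = -125*(-72) = 9000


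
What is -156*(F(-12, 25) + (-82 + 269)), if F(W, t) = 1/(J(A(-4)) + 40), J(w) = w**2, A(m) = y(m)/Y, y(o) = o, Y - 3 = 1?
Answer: -1196208/41 ≈ -29176.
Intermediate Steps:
Y = 4 (Y = 3 + 1 = 4)
A(m) = m/4
F(W, t) = 1/41 (F(W, t) = 1/(((1/4)*(-4))**2 + 40) = 1/((-1)**2 + 40) = 1/(1 + 40) = 1/41)
-156*(F(-12, 25) + (-82 + 269)) = -156*(1/41 + (-82 + 269)) = -156*(1/41 + 187) = -156*7668/41 = -1196208/41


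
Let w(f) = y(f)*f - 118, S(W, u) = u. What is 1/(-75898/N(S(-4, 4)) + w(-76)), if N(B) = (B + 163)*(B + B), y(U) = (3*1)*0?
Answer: -668/116773 ≈ -0.0057205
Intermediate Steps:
y(U) = 0 (y(U) = 3*0 = 0)
w(f) = -118 (w(f) = 0*f - 118 = 0 - 118 = -118)
N(B) = 2*B*(163 + B) (N(B) = (163 + B)*(2*B) = 2*B*(163 + B))
1/(-75898/N(S(-4, 4)) + w(-76)) = 1/(-75898*1/(8*(163 + 4)) - 118) = 1/(-75898/(2*4*167) - 118) = 1/(-75898/1336 - 118) = 1/(-75898*1/1336 - 118) = 1/(-37949/668 - 118) = 1/(-116773/668) = -668/116773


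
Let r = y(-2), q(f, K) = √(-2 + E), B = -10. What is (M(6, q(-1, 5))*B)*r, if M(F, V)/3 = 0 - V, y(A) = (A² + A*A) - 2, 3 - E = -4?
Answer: 180*√5 ≈ 402.49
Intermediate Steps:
E = 7 (E = 3 - 1*(-4) = 3 + 4 = 7)
q(f, K) = √5 (q(f, K) = √(-2 + 7) = √5)
y(A) = -2 + 2*A² (y(A) = (A² + A²) - 2 = 2*A² - 2 = -2 + 2*A²)
r = 6 (r = -2 + 2*(-2)² = -2 + 2*4 = -2 + 8 = 6)
M(F, V) = -3*V (M(F, V) = 3*(0 - V) = 3*(-V) = -3*V)
(M(6, q(-1, 5))*B)*r = (-3*√5*(-10))*6 = (30*√5)*6 = 180*√5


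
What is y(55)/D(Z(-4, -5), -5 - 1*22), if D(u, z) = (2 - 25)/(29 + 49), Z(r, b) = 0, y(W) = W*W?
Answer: -235950/23 ≈ -10259.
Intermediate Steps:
y(W) = W²
D(u, z) = -23/78
y(55)/D(Z(-4, -5), -5 - 1*22) = 55²/(-23/78) = 3025*(-78/23) = -235950/23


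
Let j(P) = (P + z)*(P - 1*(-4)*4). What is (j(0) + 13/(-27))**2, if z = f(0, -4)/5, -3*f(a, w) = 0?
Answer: 169/729 ≈ 0.23182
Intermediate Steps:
f(a, w) = 0 (f(a, w) = -1/3*0 = 0)
z = 0 (z = 0/5 = 0*(1/5) = 0)
j(P) = P*(16 + P) (j(P) = (P + 0)*(P - 1*(-4)*4) = P*(P + 4*4) = P*(P + 16) = P*(16 + P))
(j(0) + 13/(-27))**2 = (0*(16 + 0) + 13/(-27))**2 = (0*16 + 13*(-1/27))**2 = (0 - 13/27)**2 = (-13/27)**2 = 169/729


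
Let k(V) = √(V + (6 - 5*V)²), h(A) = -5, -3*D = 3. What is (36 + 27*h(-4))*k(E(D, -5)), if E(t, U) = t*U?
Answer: -99*√366 ≈ -1894.0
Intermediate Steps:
D = -1 (D = -⅓*3 = -1)
E(t, U) = U*t
(36 + 27*h(-4))*k(E(D, -5)) = (36 + 27*(-5))*√(-5*(-1) + (-6 + 5*(-5*(-1)))²) = (36 - 135)*√(5 + (-6 + 5*5)²) = -99*√(5 + (-6 + 25)²) = -99*√(5 + 19²) = -99*√(5 + 361) = -99*√366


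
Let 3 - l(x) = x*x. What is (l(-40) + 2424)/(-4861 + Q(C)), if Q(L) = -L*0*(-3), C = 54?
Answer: -827/4861 ≈ -0.17013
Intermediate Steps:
l(x) = 3 - x**2 (l(x) = 3 - x*x = 3 - x**2)
Q(L) = 0 (Q(L) = -0*(-3) = -1*0 = 0)
(l(-40) + 2424)/(-4861 + Q(C)) = ((3 - 1*(-40)**2) + 2424)/(-4861 + 0) = ((3 - 1*1600) + 2424)/(-4861) = ((3 - 1600) + 2424)*(-1/4861) = (-1597 + 2424)*(-1/4861) = 827*(-1/4861) = -827/4861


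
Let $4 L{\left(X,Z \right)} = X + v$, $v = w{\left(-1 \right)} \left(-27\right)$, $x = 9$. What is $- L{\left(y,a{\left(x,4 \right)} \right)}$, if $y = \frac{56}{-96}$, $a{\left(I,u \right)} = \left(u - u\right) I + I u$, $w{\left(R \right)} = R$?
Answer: $- \frac{317}{48} \approx -6.6042$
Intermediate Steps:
$a{\left(I,u \right)} = I u$ ($a{\left(I,u \right)} = 0 I + I u = 0 + I u = I u$)
$y = - \frac{7}{12}$ ($y = 56 \left(- \frac{1}{96}\right) = - \frac{7}{12} \approx -0.58333$)
$v = 27$ ($v = \left(-1\right) \left(-27\right) = 27$)
$L{\left(X,Z \right)} = \frac{27}{4} + \frac{X}{4}$ ($L{\left(X,Z \right)} = \frac{X + 27}{4} = \frac{27 + X}{4} = \frac{27}{4} + \frac{X}{4}$)
$- L{\left(y,a{\left(x,4 \right)} \right)} = - (\frac{27}{4} + \frac{1}{4} \left(- \frac{7}{12}\right)) = - (\frac{27}{4} - \frac{7}{48}) = \left(-1\right) \frac{317}{48} = - \frac{317}{48}$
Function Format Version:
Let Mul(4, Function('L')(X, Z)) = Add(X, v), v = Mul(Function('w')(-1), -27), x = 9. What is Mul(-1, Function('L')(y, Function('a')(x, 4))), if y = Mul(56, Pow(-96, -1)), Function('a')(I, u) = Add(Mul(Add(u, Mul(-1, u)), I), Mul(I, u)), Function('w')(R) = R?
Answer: Rational(-317, 48) ≈ -6.6042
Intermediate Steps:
Function('a')(I, u) = Mul(I, u) (Function('a')(I, u) = Add(Mul(0, I), Mul(I, u)) = Add(0, Mul(I, u)) = Mul(I, u))
y = Rational(-7, 12) (y = Mul(56, Rational(-1, 96)) = Rational(-7, 12) ≈ -0.58333)
v = 27 (v = Mul(-1, -27) = 27)
Function('L')(X, Z) = Add(Rational(27, 4), Mul(Rational(1, 4), X)) (Function('L')(X, Z) = Mul(Rational(1, 4), Add(X, 27)) = Mul(Rational(1, 4), Add(27, X)) = Add(Rational(27, 4), Mul(Rational(1, 4), X)))
Mul(-1, Function('L')(y, Function('a')(x, 4))) = Mul(-1, Add(Rational(27, 4), Mul(Rational(1, 4), Rational(-7, 12)))) = Mul(-1, Add(Rational(27, 4), Rational(-7, 48))) = Mul(-1, Rational(317, 48)) = Rational(-317, 48)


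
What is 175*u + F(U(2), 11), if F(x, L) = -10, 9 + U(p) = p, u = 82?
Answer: 14340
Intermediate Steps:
U(p) = -9 + p
175*u + F(U(2), 11) = 175*82 - 10 = 14350 - 10 = 14340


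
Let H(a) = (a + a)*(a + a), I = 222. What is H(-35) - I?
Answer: 4678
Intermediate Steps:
H(a) = 4*a² (H(a) = (2*a)*(2*a) = 4*a²)
H(-35) - I = 4*(-35)² - 1*222 = 4*1225 - 222 = 4900 - 222 = 4678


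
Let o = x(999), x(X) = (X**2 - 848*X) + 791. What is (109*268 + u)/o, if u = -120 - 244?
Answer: 3606/18955 ≈ 0.19024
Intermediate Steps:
x(X) = 791 + X**2 - 848*X
o = 151640 (o = 791 + 999**2 - 848*999 = 791 + 998001 - 847152 = 151640)
u = -364
(109*268 + u)/o = (109*268 - 364)/151640 = (29212 - 364)*(1/151640) = 28848*(1/151640) = 3606/18955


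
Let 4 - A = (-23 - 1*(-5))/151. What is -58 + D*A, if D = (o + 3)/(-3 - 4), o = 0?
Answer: -63172/1057 ≈ -59.765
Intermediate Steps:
A = 622/151 (A = 4 - (-23 - 1*(-5))/151 = 4 - (-23 + 5)/151 = 4 - (-18)/151 = 4 - 1*(-18/151) = 4 + 18/151 = 622/151 ≈ 4.1192)
D = -3/7 (D = (0 + 3)/(-3 - 4) = 3/(-7) = 3*(-⅐) = -3/7 ≈ -0.42857)
-58 + D*A = -58 - 3/7*622/151 = -58 - 1866/1057 = -63172/1057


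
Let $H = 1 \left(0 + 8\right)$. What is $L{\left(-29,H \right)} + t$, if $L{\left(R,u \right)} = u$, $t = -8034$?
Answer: $-8026$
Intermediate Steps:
$H = 8$ ($H = 1 \cdot 8 = 8$)
$L{\left(-29,H \right)} + t = 8 - 8034 = -8026$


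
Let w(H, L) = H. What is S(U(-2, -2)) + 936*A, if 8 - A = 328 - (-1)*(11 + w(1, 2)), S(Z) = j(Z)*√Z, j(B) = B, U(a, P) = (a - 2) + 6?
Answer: -310752 + 2*√2 ≈ -3.1075e+5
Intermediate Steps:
U(a, P) = 4 + a (U(a, P) = (-2 + a) + 6 = 4 + a)
S(Z) = Z^(3/2) (S(Z) = Z*√Z = Z^(3/2))
A = -332 (A = 8 - (328 - (-1)*(11 + 1)) = 8 - (328 - (-1)*12) = 8 - (328 - 1*(-12)) = 8 - (328 + 12) = 8 - 1*340 = 8 - 340 = -332)
S(U(-2, -2)) + 936*A = (4 - 2)^(3/2) + 936*(-332) = 2^(3/2) - 310752 = 2*√2 - 310752 = -310752 + 2*√2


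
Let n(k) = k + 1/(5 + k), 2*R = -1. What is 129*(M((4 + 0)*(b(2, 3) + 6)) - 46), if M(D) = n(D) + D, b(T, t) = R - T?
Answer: -43989/19 ≈ -2315.2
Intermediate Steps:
R = -½ (R = (½)*(-1) = -½ ≈ -0.50000)
b(T, t) = -½ - T
M(D) = D + (1 + D² + 5*D)/(5 + D) (M(D) = (1 + D² + 5*D)/(5 + D) + D = D + (1 + D² + 5*D)/(5 + D))
129*(M((4 + 0)*(b(2, 3) + 6)) - 46) = 129*((1 + 2*((4 + 0)*((-½ - 1*2) + 6))² + 10*((4 + 0)*((-½ - 1*2) + 6)))/(5 + (4 + 0)*((-½ - 1*2) + 6)) - 46) = 129*((1 + 2*(4*((-½ - 2) + 6))² + 10*(4*((-½ - 2) + 6)))/(5 + 4*((-½ - 2) + 6)) - 46) = 129*((1 + 2*(4*(-5/2 + 6))² + 10*(4*(-5/2 + 6)))/(5 + 4*(-5/2 + 6)) - 46) = 129*((1 + 2*(4*(7/2))² + 10*(4*(7/2)))/(5 + 4*(7/2)) - 46) = 129*((1 + 2*14² + 10*14)/(5 + 14) - 46) = 129*((1 + 2*196 + 140)/19 - 46) = 129*((1 + 392 + 140)/19 - 46) = 129*((1/19)*533 - 46) = 129*(533/19 - 46) = 129*(-341/19) = -43989/19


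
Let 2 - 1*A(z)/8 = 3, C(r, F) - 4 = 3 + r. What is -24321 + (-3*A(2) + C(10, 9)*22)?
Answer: -23923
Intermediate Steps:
C(r, F) = 7 + r (C(r, F) = 4 + (3 + r) = 7 + r)
A(z) = -8 (A(z) = 16 - 8*3 = 16 - 24 = -8)
-24321 + (-3*A(2) + C(10, 9)*22) = -24321 + (-3*(-8) + (7 + 10)*22) = -24321 + (24 + 17*22) = -24321 + (24 + 374) = -24321 + 398 = -23923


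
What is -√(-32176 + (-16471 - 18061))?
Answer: -6*I*√1853 ≈ -258.28*I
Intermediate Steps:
-√(-32176 + (-16471 - 18061)) = -√(-32176 - 34532) = -√(-66708) = -6*I*√1853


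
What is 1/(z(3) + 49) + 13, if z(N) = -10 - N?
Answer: 469/36 ≈ 13.028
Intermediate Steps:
1/(z(3) + 49) + 13 = 1/((-10 - 1*3) + 49) + 13 = 1/((-10 - 3) + 49) + 13 = 1/(-13 + 49) + 13 = 1/36 + 13 = 469/36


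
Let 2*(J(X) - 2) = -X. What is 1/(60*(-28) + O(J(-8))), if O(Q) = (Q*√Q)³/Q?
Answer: -35/52968 - 3*√6/35312 ≈ -0.00086888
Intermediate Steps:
J(X) = 2 - X/2 (J(X) = 2 + (-X)/2 = 2 - X/2)
O(Q) = Q^(7/2) (O(Q) = (Q^(3/2))³/Q = Q^(9/2)/Q = Q^(7/2))
1/(60*(-28) + O(J(-8))) = 1/(60*(-28) + (2 - ½*(-8))^(7/2)) = 1/(-1680 + (2 + 4)^(7/2)) = 1/(-1680 + 6^(7/2)) = 1/(-1680 + 216*√6)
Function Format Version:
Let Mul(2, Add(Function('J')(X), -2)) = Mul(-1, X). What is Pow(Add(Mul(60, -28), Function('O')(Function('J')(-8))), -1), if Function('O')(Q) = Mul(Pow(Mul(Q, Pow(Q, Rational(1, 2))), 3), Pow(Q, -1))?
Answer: Add(Rational(-35, 52968), Mul(Rational(-3, 35312), Pow(6, Rational(1, 2)))) ≈ -0.00086888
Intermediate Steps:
Function('J')(X) = Add(2, Mul(Rational(-1, 2), X)) (Function('J')(X) = Add(2, Mul(Rational(1, 2), Mul(-1, X))) = Add(2, Mul(Rational(-1, 2), X)))
Function('O')(Q) = Pow(Q, Rational(7, 2)) (Function('O')(Q) = Mul(Pow(Pow(Q, Rational(3, 2)), 3), Pow(Q, -1)) = Mul(Pow(Q, Rational(9, 2)), Pow(Q, -1)) = Pow(Q, Rational(7, 2)))
Pow(Add(Mul(60, -28), Function('O')(Function('J')(-8))), -1) = Pow(Add(Mul(60, -28), Pow(Add(2, Mul(Rational(-1, 2), -8)), Rational(7, 2))), -1) = Pow(Add(-1680, Pow(Add(2, 4), Rational(7, 2))), -1) = Pow(Add(-1680, Pow(6, Rational(7, 2))), -1) = Pow(Add(-1680, Mul(216, Pow(6, Rational(1, 2)))), -1)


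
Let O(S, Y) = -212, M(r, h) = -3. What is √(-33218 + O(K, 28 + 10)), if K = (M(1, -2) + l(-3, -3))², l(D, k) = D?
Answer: I*√33430 ≈ 182.84*I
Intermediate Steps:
K = 36 (K = (-3 - 3)² = (-6)² = 36)
√(-33218 + O(K, 28 + 10)) = √(-33218 - 212) = √(-33430) = I*√33430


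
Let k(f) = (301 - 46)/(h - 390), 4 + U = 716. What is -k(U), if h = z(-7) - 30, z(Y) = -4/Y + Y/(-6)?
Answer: 10710/17567 ≈ 0.60967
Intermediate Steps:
z(Y) = -4/Y - Y/6 (z(Y) = -4/Y + Y*(-1/6) = -4/Y - Y/6)
h = -1187/42 (h = (-4/(-7) - 1/6*(-7)) - 30 = (-4*(-1/7) + 7/6) - 30 = (4/7 + 7/6) - 30 = 73/42 - 30 = -1187/42 ≈ -28.262)
U = 712 (U = -4 + 716 = 712)
k(f) = -10710/17567 (k(f) = (301 - 46)/(-1187/42 - 390) = 255/(-17567/42) = 255*(-42/17567) = -10710/17567)
-k(U) = -1*(-10710/17567) = 10710/17567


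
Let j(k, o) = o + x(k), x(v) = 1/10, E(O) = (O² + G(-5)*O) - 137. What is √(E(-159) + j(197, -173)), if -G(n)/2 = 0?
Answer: √2497110/10 ≈ 158.02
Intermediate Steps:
G(n) = 0 (G(n) = -2*0 = 0)
E(O) = -137 + O² (E(O) = (O² + 0*O) - 137 = (O² + 0) - 137 = O² - 137 = -137 + O²)
x(v) = ⅒
j(k, o) = ⅒ + o (j(k, o) = o + ⅒ = ⅒ + o)
√(E(-159) + j(197, -173)) = √((-137 + (-159)²) + (⅒ - 173)) = √((-137 + 25281) - 1729/10) = √(25144 - 1729/10) = √(249711/10) = √2497110/10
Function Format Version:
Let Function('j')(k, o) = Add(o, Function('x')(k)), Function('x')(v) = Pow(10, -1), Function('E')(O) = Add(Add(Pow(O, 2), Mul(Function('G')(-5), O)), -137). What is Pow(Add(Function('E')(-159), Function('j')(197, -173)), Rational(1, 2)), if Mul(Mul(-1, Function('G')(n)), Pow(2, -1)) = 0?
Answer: Mul(Rational(1, 10), Pow(2497110, Rational(1, 2))) ≈ 158.02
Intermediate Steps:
Function('G')(n) = 0 (Function('G')(n) = Mul(-2, 0) = 0)
Function('E')(O) = Add(-137, Pow(O, 2)) (Function('E')(O) = Add(Add(Pow(O, 2), Mul(0, O)), -137) = Add(Add(Pow(O, 2), 0), -137) = Add(Pow(O, 2), -137) = Add(-137, Pow(O, 2)))
Function('x')(v) = Rational(1, 10)
Function('j')(k, o) = Add(Rational(1, 10), o) (Function('j')(k, o) = Add(o, Rational(1, 10)) = Add(Rational(1, 10), o))
Pow(Add(Function('E')(-159), Function('j')(197, -173)), Rational(1, 2)) = Pow(Add(Add(-137, Pow(-159, 2)), Add(Rational(1, 10), -173)), Rational(1, 2)) = Pow(Add(Add(-137, 25281), Rational(-1729, 10)), Rational(1, 2)) = Pow(Add(25144, Rational(-1729, 10)), Rational(1, 2)) = Pow(Rational(249711, 10), Rational(1, 2)) = Mul(Rational(1, 10), Pow(2497110, Rational(1, 2)))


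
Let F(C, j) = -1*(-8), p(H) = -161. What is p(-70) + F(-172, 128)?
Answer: -153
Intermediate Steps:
F(C, j) = 8
p(-70) + F(-172, 128) = -161 + 8 = -153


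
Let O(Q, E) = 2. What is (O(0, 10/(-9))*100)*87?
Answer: 17400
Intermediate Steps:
(O(0, 10/(-9))*100)*87 = (2*100)*87 = 200*87 = 17400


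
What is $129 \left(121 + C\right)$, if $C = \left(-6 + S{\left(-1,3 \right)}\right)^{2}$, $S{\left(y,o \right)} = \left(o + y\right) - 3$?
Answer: $21930$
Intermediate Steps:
$S{\left(y,o \right)} = -3 + o + y$
$C = 49$ ($C = \left(-6 - 1\right)^{2} = \left(-7\right)^{2} = 49$)
$129 \left(121 + C\right) = 129 \left(121 + 49\right) = 129 \cdot 170 = 21930$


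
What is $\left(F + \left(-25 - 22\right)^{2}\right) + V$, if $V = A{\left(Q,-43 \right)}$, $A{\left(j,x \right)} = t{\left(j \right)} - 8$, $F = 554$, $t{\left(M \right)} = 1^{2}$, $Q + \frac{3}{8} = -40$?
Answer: $2756$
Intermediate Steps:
$Q = - \frac{323}{8}$ ($Q = - \frac{3}{8} - 40 = - \frac{323}{8} \approx -40.375$)
$t{\left(M \right)} = 1$
$A{\left(j,x \right)} = -7$ ($A{\left(j,x \right)} = 1 - 8 = -7$)
$V = -7$
$\left(F + \left(-25 - 22\right)^{2}\right) + V = \left(554 + \left(-25 - 22\right)^{2}\right) - 7 = \left(554 + \left(-47\right)^{2}\right) - 7 = \left(554 + 2209\right) - 7 = 2763 - 7 = 2756$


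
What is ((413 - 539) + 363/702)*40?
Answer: -587260/117 ≈ -5019.3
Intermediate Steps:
((413 - 539) + 363/702)*40 = (-126 + 363*(1/702))*40 = (-126 + 121/234)*40 = -29363/234*40 = -587260/117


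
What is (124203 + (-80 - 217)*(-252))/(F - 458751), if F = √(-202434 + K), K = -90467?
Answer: -91313010297/210452772902 - 199047*I*√292901/210452772902 ≈ -0.43389 - 0.00051187*I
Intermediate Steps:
F = I*√292901 (F = √(-202434 - 90467) = √(-292901) = I*√292901 ≈ 541.2*I)
(124203 + (-80 - 217)*(-252))/(F - 458751) = (124203 + (-80 - 217)*(-252))/(I*√292901 - 458751) = (124203 - 297*(-252))/(-458751 + I*√292901) = (124203 + 74844)/(-458751 + I*√292901) = 199047/(-458751 + I*√292901)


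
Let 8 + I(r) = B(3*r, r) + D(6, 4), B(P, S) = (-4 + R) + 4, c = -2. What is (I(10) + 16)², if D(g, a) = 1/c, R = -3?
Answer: 81/4 ≈ 20.250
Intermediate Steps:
B(P, S) = -3 (B(P, S) = (-4 - 3) + 4 = -7 + 4 = -3)
D(g, a) = -½ (D(g, a) = 1/(-2) = -½)
I(r) = -23/2 (I(r) = -8 + (-3 - ½) = -8 - 7/2 = -23/2)
(I(10) + 16)² = (-23/2 + 16)² = (9/2)² = 81/4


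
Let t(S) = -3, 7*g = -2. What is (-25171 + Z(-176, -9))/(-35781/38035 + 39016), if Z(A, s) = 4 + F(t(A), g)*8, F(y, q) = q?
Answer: -6701196475/10387564453 ≈ -0.64512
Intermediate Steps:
g = -2/7 (g = (⅐)*(-2) = -2/7 ≈ -0.28571)
Z(A, s) = 12/7 (Z(A, s) = 4 - 2/7*8 = 4 - 16/7 = 12/7)
(-25171 + Z(-176, -9))/(-35781/38035 + 39016) = (-25171 + 12/7)/(-35781/38035 + 39016) = -176185/(7*(-35781*1/38035 + 39016)) = -176185/(7*(-35781/38035 + 39016)) = -176185/(7*1483937779/38035) = -176185/7*38035/1483937779 = -6701196475/10387564453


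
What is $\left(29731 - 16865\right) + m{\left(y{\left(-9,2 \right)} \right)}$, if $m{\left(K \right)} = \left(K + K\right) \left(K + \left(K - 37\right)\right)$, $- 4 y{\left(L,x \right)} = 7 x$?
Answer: $13174$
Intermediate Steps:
$y{\left(L,x \right)} = - \frac{7 x}{4}$
$m{\left(K \right)} = 2 K \left(-37 + 2 K\right)$ ($m{\left(K \right)} = 2 K \left(K + \left(K - 37\right)\right) = 2 K \left(K + \left(-37 + K\right)\right) = 2 K \left(-37 + 2 K\right)$)
$\left(29731 - 16865\right) + m{\left(y{\left(-9,2 \right)} \right)} = \left(29731 - 16865\right) + 2 \left(\left(- \frac{7}{4}\right) 2\right) \left(-37 + 2 \left(\left(- \frac{7}{4}\right) 2\right)\right) = 12866 + 2 \left(- \frac{7}{2}\right) \left(-37 + 2 \left(- \frac{7}{2}\right)\right) = 12866 + 2 \left(- \frac{7}{2}\right) \left(-37 - 7\right) = 12866 + 2 \left(- \frac{7}{2}\right) \left(-44\right) = 12866 + 308 = 13174$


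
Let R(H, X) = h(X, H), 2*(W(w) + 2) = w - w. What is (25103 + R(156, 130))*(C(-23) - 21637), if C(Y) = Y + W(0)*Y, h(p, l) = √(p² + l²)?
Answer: -542576242 - 561964*√61 ≈ -5.4697e+8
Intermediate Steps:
W(w) = -2 (W(w) = -2 + (w - w)/2 = -2 + (½)*0 = -2 + 0 = -2)
h(p, l) = √(l² + p²)
C(Y) = -Y (C(Y) = Y - 2*Y = -Y)
R(H, X) = √(H² + X²)
(25103 + R(156, 130))*(C(-23) - 21637) = (25103 + √(156² + 130²))*(-1*(-23) - 21637) = (25103 + √(24336 + 16900))*(23 - 21637) = (25103 + √41236)*(-21614) = (25103 + 26*√61)*(-21614) = -542576242 - 561964*√61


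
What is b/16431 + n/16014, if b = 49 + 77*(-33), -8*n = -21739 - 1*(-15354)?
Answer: -71447723/701669424 ≈ -0.10183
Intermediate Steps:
n = 6385/8 (n = -(-21739 - 1*(-15354))/8 = -(-21739 + 15354)/8 = -1/8*(-6385) = 6385/8 ≈ 798.13)
b = -2492 (b = 49 - 2541 = -2492)
b/16431 + n/16014 = -2492/16431 + (6385/8)/16014 = -2492*1/16431 + (6385/8)*(1/16014) = -2492/16431 + 6385/128112 = -71447723/701669424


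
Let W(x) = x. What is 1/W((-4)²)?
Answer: 1/16 ≈ 0.062500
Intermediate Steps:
1/W((-4)²) = 1/((-4)²) = 1/16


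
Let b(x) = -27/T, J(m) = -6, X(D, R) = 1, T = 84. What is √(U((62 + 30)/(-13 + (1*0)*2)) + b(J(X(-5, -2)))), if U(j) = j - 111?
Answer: I*√3921827/182 ≈ 10.881*I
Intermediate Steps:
U(j) = -111 + j
b(x) = -9/28 (b(x) = -27/84 = -27*1/84 = -9/28)
√(U((62 + 30)/(-13 + (1*0)*2)) + b(J(X(-5, -2)))) = √((-111 + (62 + 30)/(-13 + (1*0)*2)) - 9/28) = √((-111 + 92/(-13 + 0*2)) - 9/28) = √((-111 + 92/(-13 + 0)) - 9/28) = √((-111 + 92/(-13)) - 9/28) = √((-111 + 92*(-1/13)) - 9/28) = √((-111 - 92/13) - 9/28) = √(-1535/13 - 9/28) = √(-43097/364) = I*√3921827/182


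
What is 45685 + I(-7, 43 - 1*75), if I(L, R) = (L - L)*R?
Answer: 45685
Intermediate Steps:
I(L, R) = 0 (I(L, R) = 0*R = 0)
45685 + I(-7, 43 - 1*75) = 45685 + 0 = 45685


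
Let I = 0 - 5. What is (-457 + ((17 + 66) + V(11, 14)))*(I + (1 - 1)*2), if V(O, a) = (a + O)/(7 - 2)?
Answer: 1845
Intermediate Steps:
I = -5
V(O, a) = O/5 + a/5 (V(O, a) = (O + a)/5 = (O + a)*(⅕) = O/5 + a/5)
(-457 + ((17 + 66) + V(11, 14)))*(I + (1 - 1)*2) = (-457 + ((17 + 66) + ((⅕)*11 + (⅕)*14)))*(-5 + (1 - 1)*2) = (-457 + (83 + (11/5 + 14/5)))*(-5 + 0*2) = (-457 + (83 + 5))*(-5 + 0) = (-457 + 88)*(-5) = -369*(-5) = 1845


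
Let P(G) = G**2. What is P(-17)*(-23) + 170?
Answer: -6477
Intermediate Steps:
P(-17)*(-23) + 170 = (-17)**2*(-23) + 170 = 289*(-23) + 170 = -6647 + 170 = -6477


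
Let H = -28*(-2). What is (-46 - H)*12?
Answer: -1224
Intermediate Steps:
H = 56
(-46 - H)*12 = (-46 - 1*56)*12 = (-46 - 56)*12 = -102*12 = -1224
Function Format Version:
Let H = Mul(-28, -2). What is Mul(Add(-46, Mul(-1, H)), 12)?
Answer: -1224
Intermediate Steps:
H = 56
Mul(Add(-46, Mul(-1, H)), 12) = Mul(Add(-46, Mul(-1, 56)), 12) = Mul(Add(-46, -56), 12) = Mul(-102, 12) = -1224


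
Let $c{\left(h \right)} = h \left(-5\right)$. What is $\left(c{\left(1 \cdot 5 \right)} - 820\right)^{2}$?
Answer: $714025$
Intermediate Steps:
$c{\left(h \right)} = - 5 h$
$\left(c{\left(1 \cdot 5 \right)} - 820\right)^{2} = \left(- 5 \cdot 1 \cdot 5 - 820\right)^{2} = \left(\left(-5\right) 5 - 820\right)^{2} = \left(-25 - 820\right)^{2} = \left(-845\right)^{2} = 714025$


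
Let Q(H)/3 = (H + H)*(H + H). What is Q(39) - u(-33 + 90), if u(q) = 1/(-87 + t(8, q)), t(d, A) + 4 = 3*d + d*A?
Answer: 7100027/389 ≈ 18252.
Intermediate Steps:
Q(H) = 12*H² (Q(H) = 3*((H + H)*(H + H)) = 3*((2*H)*(2*H)) = 3*(4*H²) = 12*H²)
t(d, A) = -4 + 3*d + A*d (t(d, A) = -4 + (3*d + d*A) = -4 + (3*d + A*d) = -4 + 3*d + A*d)
u(q) = 1/(-67 + 8*q) (u(q) = 1/(-87 + (-4 + 3*8 + q*8)) = 1/(-87 + (-4 + 24 + 8*q)) = 1/(-87 + (20 + 8*q)) = 1/(-67 + 8*q))
Q(39) - u(-33 + 90) = 12*39² - 1/(-67 + 8*(-33 + 90)) = 12*1521 - 1/(-67 + 8*57) = 18252 - 1/(-67 + 456) = 18252 - 1/389 = 7100027/389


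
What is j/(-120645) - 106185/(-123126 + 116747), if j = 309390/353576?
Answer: 150985010505913/9070337634036 ≈ 16.646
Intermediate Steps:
j = 154695/176788 (j = 309390*(1/353576) = 154695/176788 ≈ 0.87503)
j/(-120645) - 106185/(-123126 + 116747) = (154695/176788)/(-120645) - 106185/(-123126 + 116747) = (154695/176788)*(-1/120645) - 106185/(-6379) = -10313/1421905884 - 106185*(-1/6379) = -10313/1421905884 + 106185/6379 = 150985010505913/9070337634036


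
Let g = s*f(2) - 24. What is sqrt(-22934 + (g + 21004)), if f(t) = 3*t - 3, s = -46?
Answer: 2*I*sqrt(523) ≈ 45.738*I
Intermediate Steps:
f(t) = -3 + 3*t
g = -162 (g = -46*(-3 + 3*2) - 24 = -46*(-3 + 6) - 24 = -46*3 - 24 = -138 - 24 = -162)
sqrt(-22934 + (g + 21004)) = sqrt(-22934 + (-162 + 21004)) = sqrt(-22934 + 20842) = sqrt(-2092) = 2*I*sqrt(523)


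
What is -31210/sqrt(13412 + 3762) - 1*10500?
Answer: -10500 - 15605*sqrt(17174)/8587 ≈ -10738.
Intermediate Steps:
-31210/sqrt(13412 + 3762) - 1*10500 = -31210*sqrt(17174)/17174 - 10500 = -15605*sqrt(17174)/8587 - 10500 = -10500 - 15605*sqrt(17174)/8587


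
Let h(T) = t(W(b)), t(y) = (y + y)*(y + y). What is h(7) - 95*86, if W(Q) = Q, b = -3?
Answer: -8134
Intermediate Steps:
t(y) = 4*y² (t(y) = (2*y)*(2*y) = 4*y²)
h(T) = 36 (h(T) = 4*(-3)² = 4*9 = 36)
h(7) - 95*86 = 36 - 95*86 = 36 - 8170 = -8134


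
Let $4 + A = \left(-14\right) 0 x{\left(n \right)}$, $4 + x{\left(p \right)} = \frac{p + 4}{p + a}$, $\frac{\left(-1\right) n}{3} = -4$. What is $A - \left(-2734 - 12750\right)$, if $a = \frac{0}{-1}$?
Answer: $15480$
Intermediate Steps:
$a = 0$ ($a = 0 \left(-1\right) = 0$)
$n = 12$ ($n = \left(-3\right) \left(-4\right) = 12$)
$x{\left(p \right)} = -4 + \frac{4 + p}{p}$ ($x{\left(p \right)} = -4 + \frac{p + 4}{p + 0} = -4 + \frac{4 + p}{p}$)
$A = -4$ ($A = -4 + \left(-14\right) 0 \left(-3 + \frac{4}{12}\right) = -4 + 0 \left(-3 + 4 \cdot \frac{1}{12}\right) = -4 + 0 \left(-3 + \frac{1}{3}\right) = -4 + 0 \left(- \frac{8}{3}\right) = -4 + 0 = -4$)
$A - \left(-2734 - 12750\right) = -4 - \left(-2734 - 12750\right) = -4 - -15484 = -4 + 15484 = 15480$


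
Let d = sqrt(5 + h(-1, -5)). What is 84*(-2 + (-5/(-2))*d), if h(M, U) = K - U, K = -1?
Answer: 462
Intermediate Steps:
h(M, U) = -1 - U
d = 3 (d = sqrt(5 + (-1 - 1*(-5))) = sqrt(5 + (-1 + 5)) = sqrt(5 + 4) = sqrt(9) = 3)
84*(-2 + (-5/(-2))*d) = 84*(-2 - 5/(-2)*3) = 84*(-2 - 5*(-1/2)*3) = 84*(-2 + (5/2)*3) = 84*(-2 + 15/2) = 84*(11/2) = 462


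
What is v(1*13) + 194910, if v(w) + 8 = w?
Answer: 194915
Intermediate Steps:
v(w) = -8 + w
v(1*13) + 194910 = (-8 + 1*13) + 194910 = (-8 + 13) + 194910 = 5 + 194910 = 194915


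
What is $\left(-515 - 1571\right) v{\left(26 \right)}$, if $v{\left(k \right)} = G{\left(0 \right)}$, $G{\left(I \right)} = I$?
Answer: $0$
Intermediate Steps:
$v{\left(k \right)} = 0$
$\left(-515 - 1571\right) v{\left(26 \right)} = \left(-515 - 1571\right) 0 = \left(-2086\right) 0 = 0$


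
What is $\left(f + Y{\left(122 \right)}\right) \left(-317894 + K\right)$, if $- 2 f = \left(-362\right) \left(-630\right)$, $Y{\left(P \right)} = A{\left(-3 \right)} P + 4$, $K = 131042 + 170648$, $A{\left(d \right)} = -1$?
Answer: $1849654192$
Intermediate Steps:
$K = 301690$
$Y{\left(P \right)} = 4 - P$ ($Y{\left(P \right)} = - P + 4 = 4 - P$)
$f = -114030$ ($f = - \frac{\left(-362\right) \left(-630\right)}{2} = \left(- \frac{1}{2}\right) 228060 = -114030$)
$\left(f + Y{\left(122 \right)}\right) \left(-317894 + K\right) = \left(-114030 + \left(4 - 122\right)\right) \left(-317894 + 301690\right) = \left(-114030 + \left(4 - 122\right)\right) \left(-16204\right) = \left(-114030 - 118\right) \left(-16204\right) = \left(-114148\right) \left(-16204\right) = 1849654192$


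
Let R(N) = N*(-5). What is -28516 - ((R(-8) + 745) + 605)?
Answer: -29906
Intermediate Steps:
R(N) = -5*N
-28516 - ((R(-8) + 745) + 605) = -28516 - ((-5*(-8) + 745) + 605) = -28516 - ((40 + 745) + 605) = -28516 - (785 + 605) = -28516 - 1*1390 = -28516 - 1390 = -29906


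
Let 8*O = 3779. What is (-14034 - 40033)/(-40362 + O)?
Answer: 432536/319117 ≈ 1.3554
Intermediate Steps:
O = 3779/8 (O = (⅛)*3779 = 3779/8 ≈ 472.38)
(-14034 - 40033)/(-40362 + O) = (-14034 - 40033)/(-40362 + 3779/8) = -54067/(-319117/8) = -54067*(-8/319117) = 432536/319117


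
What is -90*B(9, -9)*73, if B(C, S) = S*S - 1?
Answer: -525600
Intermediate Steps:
B(C, S) = -1 + S**2 (B(C, S) = S**2 - 1 = -1 + S**2)
-90*B(9, -9)*73 = -90*(-1 + (-9)**2)*73 = -90*(-1 + 81)*73 = -90*80*73 = -7200*73 = -525600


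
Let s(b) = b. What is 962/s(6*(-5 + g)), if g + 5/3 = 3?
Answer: -481/11 ≈ -43.727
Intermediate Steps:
g = 4/3 (g = -5/3 + 3 = 4/3 ≈ 1.3333)
962/s(6*(-5 + g)) = 962/((6*(-5 + 4/3))) = 962/((6*(-11/3))) = 962/(-22) = 962*(-1/22) = -481/11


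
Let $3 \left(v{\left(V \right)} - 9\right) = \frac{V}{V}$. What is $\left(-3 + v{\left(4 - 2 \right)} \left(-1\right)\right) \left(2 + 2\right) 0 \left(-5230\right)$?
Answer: $0$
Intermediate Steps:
$v{\left(V \right)} = \frac{28}{3}$ ($v{\left(V \right)} = 9 + \frac{V \frac{1}{V}}{3} = 9 + \frac{1}{3} \cdot 1 = 9 + \frac{1}{3} = \frac{28}{3}$)
$\left(-3 + v{\left(4 - 2 \right)} \left(-1\right)\right) \left(2 + 2\right) 0 \left(-5230\right) = \left(-3 + \frac{28}{3} \left(-1\right)\right) \left(2 + 2\right) 0 \left(-5230\right) = \left(-3 - \frac{28}{3}\right) 4 \cdot 0 \left(-5230\right) = \left(- \frac{37}{3}\right) 0 \left(-5230\right) = 0 \left(-5230\right) = 0$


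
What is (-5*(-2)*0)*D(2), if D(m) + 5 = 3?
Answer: 0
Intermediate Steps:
D(m) = -2 (D(m) = -5 + 3 = -2)
(-5*(-2)*0)*D(2) = (-5*(-2)*0)*(-2) = (10*0)*(-2) = 0*(-2) = 0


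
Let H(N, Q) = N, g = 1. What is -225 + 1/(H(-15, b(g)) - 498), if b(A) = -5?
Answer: -115426/513 ≈ -225.00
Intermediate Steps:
-225 + 1/(H(-15, b(g)) - 498) = -225 + 1/(-15 - 498) = -225 + 1/(-513) = -225 - 1/513 = -115426/513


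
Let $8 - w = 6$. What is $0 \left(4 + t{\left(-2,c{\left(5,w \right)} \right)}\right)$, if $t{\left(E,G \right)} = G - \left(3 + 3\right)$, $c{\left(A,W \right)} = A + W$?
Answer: $0$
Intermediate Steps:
$w = 2$ ($w = 8 - 6 = 2$)
$t{\left(E,G \right)} = -6 + G$ ($t{\left(E,G \right)} = G - 6 = -6 + G$)
$0 \left(4 + t{\left(-2,c{\left(5,w \right)} \right)}\right) = 0 \left(4 + \left(-6 + \left(5 + 2\right)\right)\right) = 0 \left(4 + \left(-6 + 7\right)\right) = 0 \left(4 + 1\right) = 0 \cdot 5 = 0$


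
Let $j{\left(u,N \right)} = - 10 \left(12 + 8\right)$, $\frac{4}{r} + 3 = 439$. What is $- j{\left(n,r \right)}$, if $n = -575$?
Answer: $200$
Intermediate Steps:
$r = \frac{1}{109}$ ($r = \frac{4}{-3 + 439} = \frac{4}{436} = 4 \cdot \frac{1}{436} = \frac{1}{109} \approx 0.0091743$)
$j{\left(u,N \right)} = -200$ ($j{\left(u,N \right)} = \left(-10\right) 20 = -200$)
$- j{\left(n,r \right)} = \left(-1\right) \left(-200\right) = 200$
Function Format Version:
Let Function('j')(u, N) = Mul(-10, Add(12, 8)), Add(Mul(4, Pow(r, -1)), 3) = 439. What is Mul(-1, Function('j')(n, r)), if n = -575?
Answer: 200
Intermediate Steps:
r = Rational(1, 109) (r = Mul(4, Pow(Add(-3, 439), -1)) = Mul(4, Pow(436, -1)) = Mul(4, Rational(1, 436)) = Rational(1, 109) ≈ 0.0091743)
Function('j')(u, N) = -200 (Function('j')(u, N) = Mul(-10, 20) = -200)
Mul(-1, Function('j')(n, r)) = Mul(-1, -200) = 200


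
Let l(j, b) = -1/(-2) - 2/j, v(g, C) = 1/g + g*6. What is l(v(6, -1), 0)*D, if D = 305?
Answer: 58865/434 ≈ 135.63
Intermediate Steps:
v(g, C) = 1/g + 6*g
l(j, b) = 1/2 - 2/j (l(j, b) = -1*(-1/2) - 2/j = 1/2 - 2/j)
l(v(6, -1), 0)*D = ((-4 + (1/6 + 6*6))/(2*(1/6 + 6*6)))*305 = ((-4 + (1/6 + 36))/(2*(1/6 + 36)))*305 = ((-4 + 217/6)/(2*(217/6)))*305 = ((1/2)*(6/217)*(193/6))*305 = (193/434)*305 = 58865/434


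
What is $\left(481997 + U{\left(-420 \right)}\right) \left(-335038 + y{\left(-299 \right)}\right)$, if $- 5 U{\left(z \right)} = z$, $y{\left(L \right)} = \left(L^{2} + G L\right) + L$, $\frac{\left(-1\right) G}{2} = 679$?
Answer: $77184060586$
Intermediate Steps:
$G = -1358$ ($G = \left(-2\right) 679 = -1358$)
$y{\left(L \right)} = L^{2} - 1357 L$ ($y{\left(L \right)} = \left(L^{2} - 1358 L\right) + L = L^{2} - 1357 L$)
$U{\left(z \right)} = - \frac{z}{5}$
$\left(481997 + U{\left(-420 \right)}\right) \left(-335038 + y{\left(-299 \right)}\right) = \left(481997 - -84\right) \left(-335038 - 299 \left(-1357 - 299\right)\right) = \left(481997 + 84\right) \left(-335038 - -495144\right) = 482081 \left(-335038 + 495144\right) = 482081 \cdot 160106 = 77184060586$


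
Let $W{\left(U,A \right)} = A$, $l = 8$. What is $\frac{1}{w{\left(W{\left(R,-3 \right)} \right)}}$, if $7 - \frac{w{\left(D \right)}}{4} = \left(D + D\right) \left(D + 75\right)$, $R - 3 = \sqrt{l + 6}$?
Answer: $\frac{1}{1756} \approx 0.00056948$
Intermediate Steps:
$R = 3 + \sqrt{14}$ ($R = 3 + \sqrt{8 + 6} = 3 + \sqrt{14} \approx 6.7417$)
$w{\left(D \right)} = 28 - 8 D \left(75 + D\right)$ ($w{\left(D \right)} = 28 - 4 \left(D + D\right) \left(D + 75\right) = 28 - 4 \cdot 2 D \left(75 + D\right) = 28 - 8 D \left(75 + D\right)$)
$\frac{1}{w{\left(W{\left(R,-3 \right)} \right)}} = \frac{1}{28 - -1800 - 8 \left(-3\right)^{2}} = \frac{1}{28 + 1800 - 72} = \frac{1}{1756}$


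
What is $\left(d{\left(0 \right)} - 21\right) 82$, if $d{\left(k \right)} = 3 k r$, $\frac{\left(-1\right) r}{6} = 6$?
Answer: $-1722$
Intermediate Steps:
$r = -36$ ($r = \left(-6\right) 6 = -36$)
$d{\left(k \right)} = - 108 k$ ($d{\left(k \right)} = 3 k \left(-36\right) = - 108 k$)
$\left(d{\left(0 \right)} - 21\right) 82 = \left(\left(-108\right) 0 - 21\right) 82 = \left(0 - 21\right) 82 = \left(-21\right) 82 = -1722$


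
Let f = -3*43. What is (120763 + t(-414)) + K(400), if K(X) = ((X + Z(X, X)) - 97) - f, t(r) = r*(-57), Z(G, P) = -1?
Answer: 144792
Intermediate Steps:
f = -129
t(r) = -57*r
K(X) = 31 + X (K(X) = ((X - 1) - 97) - 1*(-129) = ((-1 + X) - 97) + 129 = (-98 + X) + 129 = 31 + X)
(120763 + t(-414)) + K(400) = (120763 - 57*(-414)) + (31 + 400) = (120763 + 23598) + 431 = 144361 + 431 = 144792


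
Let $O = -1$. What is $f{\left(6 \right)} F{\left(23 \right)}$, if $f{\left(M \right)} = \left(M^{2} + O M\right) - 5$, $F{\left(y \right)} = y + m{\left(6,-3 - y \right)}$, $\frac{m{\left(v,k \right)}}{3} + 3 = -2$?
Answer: $200$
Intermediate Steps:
$m{\left(v,k \right)} = -15$ ($m{\left(v,k \right)} = -9 + 3 \left(-2\right) = -9 - 6 = -15$)
$F{\left(y \right)} = -15 + y$ ($F{\left(y \right)} = y - 15 = -15 + y$)
$f{\left(M \right)} = -5 + M^{2} - M$ ($f{\left(M \right)} = \left(M^{2} - M\right) - 5 = -5 + M^{2} - M$)
$f{\left(6 \right)} F{\left(23 \right)} = \left(-5 + 6^{2} - 6\right) \left(-15 + 23\right) = \left(-5 + 36 - 6\right) 8 = 25 \cdot 8 = 200$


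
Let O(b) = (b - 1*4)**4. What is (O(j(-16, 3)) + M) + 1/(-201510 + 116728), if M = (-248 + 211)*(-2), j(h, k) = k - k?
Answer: 27978059/84782 ≈ 330.00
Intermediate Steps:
j(h, k) = 0
O(b) = (-4 + b)**4 (O(b) = (b - 4)**4 = (-4 + b)**4)
M = 74 (M = -37*(-2) = 74)
(O(j(-16, 3)) + M) + 1/(-201510 + 116728) = ((-4 + 0)**4 + 74) + 1/(-201510 + 116728) = ((-4)**4 + 74) + 1/(-84782) = (256 + 74) - 1/84782 = 330 - 1/84782 = 27978059/84782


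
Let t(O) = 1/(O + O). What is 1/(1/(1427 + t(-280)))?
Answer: 799119/560 ≈ 1427.0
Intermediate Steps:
t(O) = 1/(2*O)
1/(1/(1427 + t(-280))) = 1/(1/(1427 + (1/2)/(-280))) = 1/(1/(1427 + (1/2)*(-1/280))) = 1/(1/(1427 - 1/560)) = 1/(1/(799119/560)) = 1/(560/799119) = 799119/560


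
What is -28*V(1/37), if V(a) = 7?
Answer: -196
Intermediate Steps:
-28*V(1/37) = -28*7 = -196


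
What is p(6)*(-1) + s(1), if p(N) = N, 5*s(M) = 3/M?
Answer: -27/5 ≈ -5.4000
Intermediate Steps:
s(M) = 3/(5*M) (s(M) = (3/M)/5 = 3/(5*M))
p(6)*(-1) + s(1) = 6*(-1) + (⅗)/1 = -6 + (⅗)*1 = -6 + ⅗ = -27/5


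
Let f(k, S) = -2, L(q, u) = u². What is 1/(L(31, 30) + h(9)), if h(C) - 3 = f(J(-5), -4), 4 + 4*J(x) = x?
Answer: 1/901 ≈ 0.0011099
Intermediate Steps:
J(x) = -1 + x/4
h(C) = 1 (h(C) = 3 - 2 = 1)
1/(L(31, 30) + h(9)) = 1/(30² + 1) = 1/(900 + 1) = 1/901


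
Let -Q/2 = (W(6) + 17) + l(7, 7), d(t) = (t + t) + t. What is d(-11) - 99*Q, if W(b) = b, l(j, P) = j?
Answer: 5907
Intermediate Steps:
d(t) = 3*t (d(t) = 2*t + t = 3*t)
Q = -60 (Q = -2*((6 + 17) + 7) = -2*(23 + 7) = -2*30 = -60)
d(-11) - 99*Q = 3*(-11) - 99*(-60) = -33 + 5940 = 5907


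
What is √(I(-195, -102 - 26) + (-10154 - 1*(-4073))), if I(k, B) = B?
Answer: I*√6209 ≈ 78.797*I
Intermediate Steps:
√(I(-195, -102 - 26) + (-10154 - 1*(-4073))) = √((-102 - 26) + (-10154 - 1*(-4073))) = √(-128 + (-10154 + 4073)) = √(-128 - 6081) = √(-6209) = I*√6209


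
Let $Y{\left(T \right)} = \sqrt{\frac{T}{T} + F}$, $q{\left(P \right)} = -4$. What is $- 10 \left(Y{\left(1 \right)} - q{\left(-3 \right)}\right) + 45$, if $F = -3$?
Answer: $5 - 10 i \sqrt{2} \approx 5.0 - 14.142 i$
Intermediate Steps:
$Y{\left(T \right)} = i \sqrt{2}$ ($Y{\left(T \right)} = \sqrt{\frac{T}{T} - 3} = \sqrt{1 - 3} = \sqrt{-2} = i \sqrt{2}$)
$- 10 \left(Y{\left(1 \right)} - q{\left(-3 \right)}\right) + 45 = - 10 \left(i \sqrt{2} - -4\right) + 45 = - 10 \left(i \sqrt{2} + 4\right) + 45 = - 10 \left(4 + i \sqrt{2}\right) + 45 = \left(-40 - 10 i \sqrt{2}\right) + 45 = 5 - 10 i \sqrt{2}$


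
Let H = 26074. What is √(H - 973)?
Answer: 3*√2789 ≈ 158.43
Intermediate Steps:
√(H - 973) = √(26074 - 973) = √25101 = 3*√2789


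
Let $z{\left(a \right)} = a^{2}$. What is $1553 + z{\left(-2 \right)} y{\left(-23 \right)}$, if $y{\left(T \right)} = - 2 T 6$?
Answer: $2657$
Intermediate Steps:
$y{\left(T \right)} = - 12 T$
$1553 + z{\left(-2 \right)} y{\left(-23 \right)} = 1553 + \left(-2\right)^{2} \left(\left(-12\right) \left(-23\right)\right) = 1553 + 4 \cdot 276 = 1553 + 1104 = 2657$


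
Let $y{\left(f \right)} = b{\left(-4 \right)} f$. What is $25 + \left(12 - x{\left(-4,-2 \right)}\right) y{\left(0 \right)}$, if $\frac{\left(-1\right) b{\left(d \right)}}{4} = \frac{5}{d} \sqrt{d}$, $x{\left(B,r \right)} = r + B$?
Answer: $25$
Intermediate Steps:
$x{\left(B,r \right)} = B + r$
$b{\left(d \right)} = - \frac{20}{\sqrt{d}}$ ($b{\left(d \right)} = - 4 \frac{5}{d} \sqrt{d} = - 4 \frac{5}{\sqrt{d}} = - \frac{20}{\sqrt{d}}$)
$y{\left(f \right)} = 10 i f$ ($y{\left(f \right)} = - \frac{20}{2 i} f = - 20 \left(- \frac{i}{2}\right) f = 10 i f$)
$25 + \left(12 - x{\left(-4,-2 \right)}\right) y{\left(0 \right)} = 25 + \left(12 - \left(-4 - 2\right)\right) 10 i 0 = 25 + \left(12 - -6\right) 0 = 25 + \left(12 + 6\right) 0 = 25 + 18 \cdot 0 = 25 + 0 = 25$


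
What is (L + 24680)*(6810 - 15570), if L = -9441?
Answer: -133493640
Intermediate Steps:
(L + 24680)*(6810 - 15570) = (-9441 + 24680)*(6810 - 15570) = 15239*(-8760) = -133493640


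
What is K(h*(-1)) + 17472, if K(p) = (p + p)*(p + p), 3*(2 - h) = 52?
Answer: 165712/9 ≈ 18412.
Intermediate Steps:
h = -46/3 (h = 2 - 1/3*52 = 2 - 52/3 = -46/3 ≈ -15.333)
K(p) = 4*p**2 (K(p) = (2*p)*(2*p) = 4*p**2)
K(h*(-1)) + 17472 = 4*(-46/3*(-1))**2 + 17472 = 4*(46/3)**2 + 17472 = 4*(2116/9) + 17472 = 8464/9 + 17472 = 165712/9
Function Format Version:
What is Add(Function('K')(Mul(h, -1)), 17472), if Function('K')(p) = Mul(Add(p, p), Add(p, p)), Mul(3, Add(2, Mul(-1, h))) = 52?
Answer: Rational(165712, 9) ≈ 18412.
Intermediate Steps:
h = Rational(-46, 3) (h = Add(2, Mul(Rational(-1, 3), 52)) = Add(2, Rational(-52, 3)) = Rational(-46, 3) ≈ -15.333)
Function('K')(p) = Mul(4, Pow(p, 2)) (Function('K')(p) = Mul(Mul(2, p), Mul(2, p)) = Mul(4, Pow(p, 2)))
Add(Function('K')(Mul(h, -1)), 17472) = Add(Mul(4, Pow(Mul(Rational(-46, 3), -1), 2)), 17472) = Add(Mul(4, Pow(Rational(46, 3), 2)), 17472) = Add(Mul(4, Rational(2116, 9)), 17472) = Add(Rational(8464, 9), 17472) = Rational(165712, 9)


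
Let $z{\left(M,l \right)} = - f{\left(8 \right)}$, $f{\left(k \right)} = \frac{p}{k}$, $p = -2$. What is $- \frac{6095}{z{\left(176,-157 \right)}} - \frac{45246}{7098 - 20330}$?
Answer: $- \frac{161275457}{6616} \approx -24377.0$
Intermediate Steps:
$f{\left(k \right)} = - \frac{2}{k}$
$z{\left(M,l \right)} = \frac{1}{4}$ ($z{\left(M,l \right)} = - \frac{-2}{8} = \left(-1\right) \left(- \frac{1}{4}\right) = \frac{1}{4}$)
$- \frac{6095}{z{\left(176,-157 \right)}} - \frac{45246}{7098 - 20330} = - 6095 \frac{1}{\frac{1}{4}} - \frac{45246}{7098 - 20330} = \left(-6095\right) 4 - \frac{45246}{-13232} = -24380 - - \frac{22623}{6616} = -24380 + \frac{22623}{6616} = - \frac{161275457}{6616}$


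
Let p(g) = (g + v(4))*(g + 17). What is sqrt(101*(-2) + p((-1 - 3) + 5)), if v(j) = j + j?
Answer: 2*I*sqrt(10) ≈ 6.3246*I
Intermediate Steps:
v(j) = 2*j
p(g) = (8 + g)*(17 + g) (p(g) = (g + 2*4)*(g + 17) = (g + 8)*(17 + g) = (8 + g)*(17 + g))
sqrt(101*(-2) + p((-1 - 3) + 5)) = sqrt(101*(-2) + (136 + ((-1 - 3) + 5)**2 + 25*((-1 - 3) + 5))) = sqrt(-202 + (136 + (-4 + 5)**2 + 25*(-4 + 5))) = sqrt(-202 + (136 + 1**2 + 25*1)) = sqrt(-202 + (136 + 1 + 25)) = sqrt(-202 + 162) = sqrt(-40) = 2*I*sqrt(10)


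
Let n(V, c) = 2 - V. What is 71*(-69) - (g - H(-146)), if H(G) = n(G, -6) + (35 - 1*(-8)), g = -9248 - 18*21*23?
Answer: 13234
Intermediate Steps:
g = -17942 (g = -9248 - 378*23 = -9248 - 1*8694 = -9248 - 8694 = -17942)
H(G) = 45 - G (H(G) = (2 - G) + (35 - 1*(-8)) = (2 - G) + (35 + 8) = (2 - G) + 43 = 45 - G)
71*(-69) - (g - H(-146)) = 71*(-69) - (-17942 - (45 - 1*(-146))) = -4899 - (-17942 - (45 + 146)) = -4899 - (-17942 - 1*191) = -4899 - (-17942 - 191) = -4899 - 1*(-18133) = -4899 + 18133 = 13234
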